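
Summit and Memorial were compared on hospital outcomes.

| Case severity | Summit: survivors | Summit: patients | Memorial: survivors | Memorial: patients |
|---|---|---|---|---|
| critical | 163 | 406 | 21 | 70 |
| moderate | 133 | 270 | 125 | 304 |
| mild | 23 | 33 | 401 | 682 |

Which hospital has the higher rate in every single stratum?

Summit

Critical: Summit 163/406 = 40.1%, Memorial 21/70 = 30.0% → Summit
Moderate: Summit 133/270 = 49.3%, Memorial 125/304 = 41.1% → Summit
Mild: Summit 23/33 = 69.7%, Memorial 401/682 = 58.8% → Summit
Summit has the higher rate in all 3 groups.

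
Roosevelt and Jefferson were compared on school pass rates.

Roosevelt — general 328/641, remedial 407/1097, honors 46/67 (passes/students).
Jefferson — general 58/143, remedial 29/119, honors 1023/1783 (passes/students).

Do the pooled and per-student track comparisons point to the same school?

General: Roosevelt 328/641 = 51.2%, Jefferson 58/143 = 40.6% → Roosevelt
Remedial: Roosevelt 407/1097 = 37.1%, Jefferson 29/119 = 24.4% → Roosevelt
Honors: Roosevelt 46/67 = 68.7%, Jefferson 1023/1783 = 57.4% → Roosevelt
Overall: Roosevelt 781/1805 = 43.3%, Jefferson 1110/2045 = 54.3% → Jefferson
Roosevelt wins each student group but Jefferson wins overall — the comparison reverses. Roosevelt's students skew toward remedial, which has a lower base rate.

No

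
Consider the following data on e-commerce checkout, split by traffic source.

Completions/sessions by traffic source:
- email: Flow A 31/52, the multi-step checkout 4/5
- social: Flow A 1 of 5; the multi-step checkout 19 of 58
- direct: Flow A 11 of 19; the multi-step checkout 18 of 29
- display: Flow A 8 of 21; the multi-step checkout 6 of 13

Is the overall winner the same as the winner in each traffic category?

Email: Flow A 31/52 = 59.6%, the multi-step checkout 4/5 = 80.0% → the multi-step checkout
Social: Flow A 1/5 = 20.0%, the multi-step checkout 19/58 = 32.8% → the multi-step checkout
Direct: Flow A 11/19 = 57.9%, the multi-step checkout 18/29 = 62.1% → the multi-step checkout
Display: Flow A 8/21 = 38.1%, the multi-step checkout 6/13 = 46.2% → the multi-step checkout
Overall: Flow A 51/97 = 52.6%, the multi-step checkout 47/105 = 44.8% → Flow A
The multi-step checkout wins each traffic group but Flow A wins overall — the comparison reverses. The multi-step checkout's sessions skew toward social, which has a lower base rate.

No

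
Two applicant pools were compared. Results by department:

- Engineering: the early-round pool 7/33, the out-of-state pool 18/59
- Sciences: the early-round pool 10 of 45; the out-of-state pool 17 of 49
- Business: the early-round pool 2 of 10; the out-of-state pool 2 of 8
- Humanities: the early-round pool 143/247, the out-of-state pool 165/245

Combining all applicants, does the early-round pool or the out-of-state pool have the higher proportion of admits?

the out-of-state pool

Engineering: the early-round pool 7/33 = 21.2%, the out-of-state pool 18/59 = 30.5% → the out-of-state pool
Sciences: the early-round pool 10/45 = 22.2%, the out-of-state pool 17/49 = 34.7% → the out-of-state pool
Business: the early-round pool 2/10 = 20.0%, the out-of-state pool 2/8 = 25.0% → the out-of-state pool
Humanities: the early-round pool 143/247 = 57.9%, the out-of-state pool 165/245 = 67.3% → the out-of-state pool
Overall: the early-round pool 162/335 = 48.4%, the out-of-state pool 202/361 = 56.0% → the out-of-state pool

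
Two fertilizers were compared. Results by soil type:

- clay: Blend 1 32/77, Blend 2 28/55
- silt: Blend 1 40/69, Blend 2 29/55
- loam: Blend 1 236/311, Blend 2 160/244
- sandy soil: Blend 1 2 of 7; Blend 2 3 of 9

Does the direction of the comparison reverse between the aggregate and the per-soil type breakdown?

Clay: Blend 1 32/77 = 41.6%, Blend 2 28/55 = 50.9% → Blend 2
Silt: Blend 1 40/69 = 58.0%, Blend 2 29/55 = 52.7% → Blend 1
Loam: Blend 1 236/311 = 75.9%, Blend 2 160/244 = 65.6% → Blend 1
Sandy soil: Blend 1 2/7 = 28.6%, Blend 2 3/9 = 33.3% → Blend 2
Overall: Blend 1 310/464 = 66.8%, Blend 2 220/363 = 60.6% → Blend 1
Neither sweeps: Blend 1 wins 2 of 4 groups, Blend 2 wins 2. Blend 1 wins overall but not every group — no Simpson reversal.

No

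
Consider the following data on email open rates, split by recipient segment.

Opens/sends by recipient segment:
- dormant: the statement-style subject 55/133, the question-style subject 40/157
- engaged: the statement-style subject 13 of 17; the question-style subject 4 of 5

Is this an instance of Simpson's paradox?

Dormant: the statement-style subject 55/133 = 41.4%, the question-style subject 40/157 = 25.5% → the statement-style subject
Engaged: the statement-style subject 13/17 = 76.5%, the question-style subject 4/5 = 80.0% → the question-style subject
Overall: the statement-style subject 68/150 = 45.3%, the question-style subject 44/162 = 27.2% → the statement-style subject
Neither sweeps: the statement-style subject wins 1 of 2 groups, the question-style subject wins 1. The statement-style subject wins overall but not every group — no Simpson reversal.

No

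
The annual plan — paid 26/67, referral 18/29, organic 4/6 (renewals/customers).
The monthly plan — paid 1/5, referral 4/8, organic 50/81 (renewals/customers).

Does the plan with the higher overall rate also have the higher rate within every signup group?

No

Paid: the annual plan 26/67 = 38.8%, the monthly plan 1/5 = 20.0% → the annual plan
Referral: the annual plan 18/29 = 62.1%, the monthly plan 4/8 = 50.0% → the annual plan
Organic: the annual plan 4/6 = 66.7%, the monthly plan 50/81 = 61.7% → the annual plan
Overall: the annual plan 48/102 = 47.1%, the monthly plan 55/94 = 58.5% → the monthly plan
The annual plan wins each signup group but the monthly plan wins overall — the comparison reverses. The annual plan's customers skew toward paid, which has a lower base rate.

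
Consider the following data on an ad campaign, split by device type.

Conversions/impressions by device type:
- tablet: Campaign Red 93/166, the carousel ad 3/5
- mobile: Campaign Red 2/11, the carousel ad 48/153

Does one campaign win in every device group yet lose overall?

Yes

Tablet: Campaign Red 93/166 = 56.0%, the carousel ad 3/5 = 60.0% → the carousel ad
Mobile: Campaign Red 2/11 = 18.2%, the carousel ad 48/153 = 31.4% → the carousel ad
Overall: Campaign Red 95/177 = 53.7%, the carousel ad 51/158 = 32.3% → Campaign Red
The carousel ad wins each device group but Campaign Red wins overall — the comparison reverses. The carousel ad's impressions skew toward mobile, which has a lower base rate.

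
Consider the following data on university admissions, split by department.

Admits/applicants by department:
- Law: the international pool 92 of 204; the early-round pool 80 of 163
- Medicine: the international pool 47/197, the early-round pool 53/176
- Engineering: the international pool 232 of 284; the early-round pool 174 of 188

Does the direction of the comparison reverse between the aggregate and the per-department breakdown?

Law: the international pool 92/204 = 45.1%, the early-round pool 80/163 = 49.1% → the early-round pool
Medicine: the international pool 47/197 = 23.9%, the early-round pool 53/176 = 30.1% → the early-round pool
Engineering: the international pool 232/284 = 81.7%, the early-round pool 174/188 = 92.6% → the early-round pool
Overall: the international pool 371/685 = 54.2%, the early-round pool 307/527 = 58.3% → the early-round pool
The early-round pool wins overall and in every department group — no reversal.

No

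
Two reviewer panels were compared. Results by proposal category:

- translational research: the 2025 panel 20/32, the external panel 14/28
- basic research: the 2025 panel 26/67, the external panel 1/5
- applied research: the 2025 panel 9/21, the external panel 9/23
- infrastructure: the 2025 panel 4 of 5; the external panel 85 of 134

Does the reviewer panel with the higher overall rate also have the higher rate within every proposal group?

No

Translational research: the 2025 panel 20/32 = 62.5%, the external panel 14/28 = 50.0% → the 2025 panel
Basic research: the 2025 panel 26/67 = 38.8%, the external panel 1/5 = 20.0% → the 2025 panel
Applied research: the 2025 panel 9/21 = 42.9%, the external panel 9/23 = 39.1% → the 2025 panel
Infrastructure: the 2025 panel 4/5 = 80.0%, the external panel 85/134 = 63.4% → the 2025 panel
Overall: the 2025 panel 59/125 = 47.2%, the external panel 109/190 = 57.4% → the external panel
The 2025 panel wins each proposal group but the external panel wins overall — the comparison reverses. The 2025 panel's proposals skew toward basic research, which has a lower base rate.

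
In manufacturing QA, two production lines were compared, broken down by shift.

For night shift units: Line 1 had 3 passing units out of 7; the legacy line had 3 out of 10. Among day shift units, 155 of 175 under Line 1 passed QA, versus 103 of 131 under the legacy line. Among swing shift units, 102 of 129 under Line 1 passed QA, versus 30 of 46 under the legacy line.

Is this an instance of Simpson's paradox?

Night shift: Line 1 3/7 = 42.9%, the legacy line 3/10 = 30.0% → Line 1
Day shift: Line 1 155/175 = 88.6%, the legacy line 103/131 = 78.6% → Line 1
Swing shift: Line 1 102/129 = 79.1%, the legacy line 30/46 = 65.2% → Line 1
Overall: Line 1 260/311 = 83.6%, the legacy line 136/187 = 72.7% → Line 1
Line 1 wins overall and in every shift group — no reversal.

No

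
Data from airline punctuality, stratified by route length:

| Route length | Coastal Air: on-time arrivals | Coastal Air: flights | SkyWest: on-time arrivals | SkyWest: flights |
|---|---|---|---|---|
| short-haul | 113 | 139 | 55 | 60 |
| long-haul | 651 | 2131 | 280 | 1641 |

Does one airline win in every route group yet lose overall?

No

Short-haul: Coastal Air 113/139 = 81.3%, SkyWest 55/60 = 91.7% → SkyWest
Long-haul: Coastal Air 651/2131 = 30.5%, SkyWest 280/1641 = 17.1% → Coastal Air
Overall: Coastal Air 764/2270 = 33.7%, SkyWest 335/1701 = 19.7% → Coastal Air
Neither sweeps: Coastal Air wins 1 of 2 groups, SkyWest wins 1. Coastal Air wins overall but not every group — no Simpson reversal.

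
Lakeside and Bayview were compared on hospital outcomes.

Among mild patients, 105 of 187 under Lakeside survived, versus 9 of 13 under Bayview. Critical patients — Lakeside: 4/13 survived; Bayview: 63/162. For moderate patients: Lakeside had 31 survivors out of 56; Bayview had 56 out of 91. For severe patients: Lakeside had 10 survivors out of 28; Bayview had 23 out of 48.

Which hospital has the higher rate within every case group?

Mild: Lakeside 105/187 = 56.1%, Bayview 9/13 = 69.2% → Bayview
Critical: Lakeside 4/13 = 30.8%, Bayview 63/162 = 38.9% → Bayview
Moderate: Lakeside 31/56 = 55.4%, Bayview 56/91 = 61.5% → Bayview
Severe: Lakeside 10/28 = 35.7%, Bayview 23/48 = 47.9% → Bayview
Bayview has the higher rate in all 4 groups.

Bayview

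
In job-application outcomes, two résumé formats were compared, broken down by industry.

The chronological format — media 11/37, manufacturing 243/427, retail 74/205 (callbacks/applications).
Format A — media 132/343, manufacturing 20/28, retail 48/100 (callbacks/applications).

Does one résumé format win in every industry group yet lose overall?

Yes

Media: the chronological format 11/37 = 29.7%, Format A 132/343 = 38.5% → Format A
Manufacturing: the chronological format 243/427 = 56.9%, Format A 20/28 = 71.4% → Format A
Retail: the chronological format 74/205 = 36.1%, Format A 48/100 = 48.0% → Format A
Overall: the chronological format 328/669 = 49.0%, Format A 200/471 = 42.5% → the chronological format
Format A wins each industry group but the chronological format wins overall — the comparison reverses. Format A's applications skew toward media, which has a lower base rate.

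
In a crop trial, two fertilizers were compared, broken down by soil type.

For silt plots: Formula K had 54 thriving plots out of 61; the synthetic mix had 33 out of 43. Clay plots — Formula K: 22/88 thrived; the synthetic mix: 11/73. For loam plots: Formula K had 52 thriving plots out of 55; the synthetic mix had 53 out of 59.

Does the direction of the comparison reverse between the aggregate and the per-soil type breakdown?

No

Silt: Formula K 54/61 = 88.5%, the synthetic mix 33/43 = 76.7% → Formula K
Clay: Formula K 22/88 = 25.0%, the synthetic mix 11/73 = 15.1% → Formula K
Loam: Formula K 52/55 = 94.5%, the synthetic mix 53/59 = 89.8% → Formula K
Overall: Formula K 128/204 = 62.7%, the synthetic mix 97/175 = 55.4% → Formula K
Formula K wins overall and in every soil group — no reversal.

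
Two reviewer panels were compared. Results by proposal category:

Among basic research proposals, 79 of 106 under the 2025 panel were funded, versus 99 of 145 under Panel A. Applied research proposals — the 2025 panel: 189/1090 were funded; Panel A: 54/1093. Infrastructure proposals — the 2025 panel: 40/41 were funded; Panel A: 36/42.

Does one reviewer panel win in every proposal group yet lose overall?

Basic research: the 2025 panel 79/106 = 74.5%, Panel A 99/145 = 68.3% → the 2025 panel
Applied research: the 2025 panel 189/1090 = 17.3%, Panel A 54/1093 = 4.9% → the 2025 panel
Infrastructure: the 2025 panel 40/41 = 97.6%, Panel A 36/42 = 85.7% → the 2025 panel
Overall: the 2025 panel 308/1237 = 24.9%, Panel A 189/1280 = 14.8% → the 2025 panel
The 2025 panel wins overall and in every proposal group — no reversal.

No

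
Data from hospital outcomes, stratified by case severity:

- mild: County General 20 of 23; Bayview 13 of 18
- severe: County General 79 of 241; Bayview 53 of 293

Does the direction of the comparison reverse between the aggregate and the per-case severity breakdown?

Mild: County General 20/23 = 87.0%, Bayview 13/18 = 72.2% → County General
Severe: County General 79/241 = 32.8%, Bayview 53/293 = 18.1% → County General
Overall: County General 99/264 = 37.5%, Bayview 66/311 = 21.2% → County General
County General wins overall and in every case group — no reversal.

No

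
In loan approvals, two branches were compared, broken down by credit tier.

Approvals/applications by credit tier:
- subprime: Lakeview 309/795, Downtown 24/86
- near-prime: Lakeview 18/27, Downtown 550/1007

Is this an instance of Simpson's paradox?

Subprime: Lakeview 309/795 = 38.9%, Downtown 24/86 = 27.9% → Lakeview
Near-prime: Lakeview 18/27 = 66.7%, Downtown 550/1007 = 54.6% → Lakeview
Overall: Lakeview 327/822 = 39.8%, Downtown 574/1093 = 52.5% → Downtown
Lakeview wins each credit group but Downtown wins overall — the comparison reverses. Lakeview's applications skew toward subprime, which has a lower base rate.

Yes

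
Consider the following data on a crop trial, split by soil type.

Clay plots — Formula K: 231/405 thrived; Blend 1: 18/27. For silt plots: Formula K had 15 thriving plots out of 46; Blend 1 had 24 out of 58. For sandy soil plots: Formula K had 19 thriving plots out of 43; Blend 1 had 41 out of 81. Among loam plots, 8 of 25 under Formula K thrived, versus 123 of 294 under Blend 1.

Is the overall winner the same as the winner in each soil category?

Clay: Formula K 231/405 = 57.0%, Blend 1 18/27 = 66.7% → Blend 1
Silt: Formula K 15/46 = 32.6%, Blend 1 24/58 = 41.4% → Blend 1
Sandy soil: Formula K 19/43 = 44.2%, Blend 1 41/81 = 50.6% → Blend 1
Loam: Formula K 8/25 = 32.0%, Blend 1 123/294 = 41.8% → Blend 1
Overall: Formula K 273/519 = 52.6%, Blend 1 206/460 = 44.8% → Formula K
Blend 1 wins each soil group but Formula K wins overall — the comparison reverses. Blend 1's plots skew toward loam, which has a lower base rate.

No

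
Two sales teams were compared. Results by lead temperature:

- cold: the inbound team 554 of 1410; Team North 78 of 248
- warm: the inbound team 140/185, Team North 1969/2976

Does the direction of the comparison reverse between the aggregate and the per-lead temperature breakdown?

Cold: the inbound team 554/1410 = 39.3%, Team North 78/248 = 31.5% → the inbound team
Warm: the inbound team 140/185 = 75.7%, Team North 1969/2976 = 66.2% → the inbound team
Overall: the inbound team 694/1595 = 43.5%, Team North 2047/3224 = 63.5% → Team North
The inbound team wins each lead group but Team North wins overall — the comparison reverses. The inbound team's leads skew toward cold, which has a lower base rate.

Yes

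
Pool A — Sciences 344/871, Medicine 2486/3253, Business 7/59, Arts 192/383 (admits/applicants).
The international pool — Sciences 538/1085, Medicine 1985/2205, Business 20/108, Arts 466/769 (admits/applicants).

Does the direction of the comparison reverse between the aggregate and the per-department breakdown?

Sciences: Pool A 344/871 = 39.5%, the international pool 538/1085 = 49.6% → the international pool
Medicine: Pool A 2486/3253 = 76.4%, the international pool 1985/2205 = 90.0% → the international pool
Business: Pool A 7/59 = 11.9%, the international pool 20/108 = 18.5% → the international pool
Arts: Pool A 192/383 = 50.1%, the international pool 466/769 = 60.6% → the international pool
Overall: Pool A 3029/4566 = 66.3%, the international pool 3009/4167 = 72.2% → the international pool
The international pool wins overall and in every department group — no reversal.

No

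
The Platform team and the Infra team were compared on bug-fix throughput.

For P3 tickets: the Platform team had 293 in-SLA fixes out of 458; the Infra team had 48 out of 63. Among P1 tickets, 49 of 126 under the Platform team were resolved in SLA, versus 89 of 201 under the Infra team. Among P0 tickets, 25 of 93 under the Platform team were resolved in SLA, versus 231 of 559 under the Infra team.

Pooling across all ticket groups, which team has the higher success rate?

P3: the Platform team 293/458 = 64.0%, the Infra team 48/63 = 76.2% → the Infra team
P1: the Platform team 49/126 = 38.9%, the Infra team 89/201 = 44.3% → the Infra team
P0: the Platform team 25/93 = 26.9%, the Infra team 231/559 = 41.3% → the Infra team
Overall: the Platform team 367/677 = 54.2%, the Infra team 368/823 = 44.7% → the Platform team
(The Infra team wins every ticket group but the Platform team wins overall — the Infra team's tickets skew toward the low-rate P0 group.)

the Platform team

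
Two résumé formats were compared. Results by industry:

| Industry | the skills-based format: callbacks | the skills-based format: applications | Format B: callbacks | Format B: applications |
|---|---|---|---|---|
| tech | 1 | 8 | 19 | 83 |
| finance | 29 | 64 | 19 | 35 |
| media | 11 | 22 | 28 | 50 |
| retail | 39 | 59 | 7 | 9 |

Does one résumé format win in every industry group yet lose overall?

Tech: the skills-based format 1/8 = 12.5%, Format B 19/83 = 22.9% → Format B
Finance: the skills-based format 29/64 = 45.3%, Format B 19/35 = 54.3% → Format B
Media: the skills-based format 11/22 = 50.0%, Format B 28/50 = 56.0% → Format B
Retail: the skills-based format 39/59 = 66.1%, Format B 7/9 = 77.8% → Format B
Overall: the skills-based format 80/153 = 52.3%, Format B 73/177 = 41.2% → the skills-based format
Format B wins each industry group but the skills-based format wins overall — the comparison reverses. Format B's applications skew toward tech, which has a lower base rate.

Yes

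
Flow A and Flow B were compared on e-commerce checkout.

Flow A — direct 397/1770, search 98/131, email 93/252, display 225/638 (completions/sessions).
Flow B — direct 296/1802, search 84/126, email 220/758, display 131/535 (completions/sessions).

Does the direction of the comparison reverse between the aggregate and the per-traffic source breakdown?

Direct: Flow A 397/1770 = 22.4%, Flow B 296/1802 = 16.4% → Flow A
Search: Flow A 98/131 = 74.8%, Flow B 84/126 = 66.7% → Flow A
Email: Flow A 93/252 = 36.9%, Flow B 220/758 = 29.0% → Flow A
Display: Flow A 225/638 = 35.3%, Flow B 131/535 = 24.5% → Flow A
Overall: Flow A 813/2791 = 29.1%, Flow B 731/3221 = 22.7% → Flow A
Flow A wins overall and in every traffic group — no reversal.

No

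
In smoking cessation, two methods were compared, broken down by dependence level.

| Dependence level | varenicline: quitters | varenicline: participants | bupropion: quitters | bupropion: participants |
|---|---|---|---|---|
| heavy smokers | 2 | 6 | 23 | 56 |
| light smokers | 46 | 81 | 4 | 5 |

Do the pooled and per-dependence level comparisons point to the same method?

No

Heavy smokers: varenicline 2/6 = 33.3%, bupropion 23/56 = 41.1% → bupropion
Light smokers: varenicline 46/81 = 56.8%, bupropion 4/5 = 80.0% → bupropion
Overall: varenicline 48/87 = 55.2%, bupropion 27/61 = 44.3% → varenicline
Bupropion wins each dependence group but varenicline wins overall — the comparison reverses. Bupropion's participants skew toward heavy smokers, which has a lower base rate.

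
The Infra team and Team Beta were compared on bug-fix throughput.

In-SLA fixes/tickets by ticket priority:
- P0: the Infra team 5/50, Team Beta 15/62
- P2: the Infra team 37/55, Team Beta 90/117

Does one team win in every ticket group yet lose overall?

No

P0: the Infra team 5/50 = 10.0%, Team Beta 15/62 = 24.2% → Team Beta
P2: the Infra team 37/55 = 67.3%, Team Beta 90/117 = 76.9% → Team Beta
Overall: the Infra team 42/105 = 40.0%, Team Beta 105/179 = 58.7% → Team Beta
Team Beta wins overall and in every ticket group — no reversal.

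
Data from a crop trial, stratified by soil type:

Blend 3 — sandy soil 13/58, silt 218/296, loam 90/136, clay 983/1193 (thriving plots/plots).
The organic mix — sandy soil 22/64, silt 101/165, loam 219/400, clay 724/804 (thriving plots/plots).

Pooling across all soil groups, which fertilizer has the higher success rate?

Blend 3

Sandy soil: Blend 3 13/58 = 22.4%, the organic mix 22/64 = 34.4% → the organic mix
Silt: Blend 3 218/296 = 73.6%, the organic mix 101/165 = 61.2% → Blend 3
Loam: Blend 3 90/136 = 66.2%, the organic mix 219/400 = 54.8% → Blend 3
Clay: Blend 3 983/1193 = 82.4%, the organic mix 724/804 = 90.0% → the organic mix
Overall: Blend 3 1304/1683 = 77.5%, the organic mix 1066/1433 = 74.4% → Blend 3
(Neither sweeps every soil group, but Blend 3 has the higher pooled rate.)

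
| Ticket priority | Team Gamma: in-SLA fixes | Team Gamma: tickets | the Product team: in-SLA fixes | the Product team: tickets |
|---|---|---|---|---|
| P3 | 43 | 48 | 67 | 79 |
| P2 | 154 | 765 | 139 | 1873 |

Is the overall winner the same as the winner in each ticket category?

P3: Team Gamma 43/48 = 89.6%, the Product team 67/79 = 84.8% → Team Gamma
P2: Team Gamma 154/765 = 20.1%, the Product team 139/1873 = 7.4% → Team Gamma
Overall: Team Gamma 197/813 = 24.2%, the Product team 206/1952 = 10.6% → Team Gamma
Team Gamma wins overall and in every ticket group — no reversal.

Yes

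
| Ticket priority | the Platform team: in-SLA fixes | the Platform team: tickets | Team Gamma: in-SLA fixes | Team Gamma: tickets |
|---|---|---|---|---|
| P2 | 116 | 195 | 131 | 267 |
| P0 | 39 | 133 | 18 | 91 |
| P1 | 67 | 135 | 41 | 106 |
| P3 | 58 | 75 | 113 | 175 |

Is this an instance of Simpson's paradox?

P2: the Platform team 116/195 = 59.5%, Team Gamma 131/267 = 49.1% → the Platform team
P0: the Platform team 39/133 = 29.3%, Team Gamma 18/91 = 19.8% → the Platform team
P1: the Platform team 67/135 = 49.6%, Team Gamma 41/106 = 38.7% → the Platform team
P3: the Platform team 58/75 = 77.3%, Team Gamma 113/175 = 64.6% → the Platform team
Overall: the Platform team 280/538 = 52.0%, Team Gamma 303/639 = 47.4% → the Platform team
The Platform team wins overall and in every ticket group — no reversal.

No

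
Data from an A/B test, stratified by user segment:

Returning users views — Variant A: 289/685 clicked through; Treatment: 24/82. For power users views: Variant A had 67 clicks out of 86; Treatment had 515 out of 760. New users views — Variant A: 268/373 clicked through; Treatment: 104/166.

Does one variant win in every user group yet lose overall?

Yes

Returning users: Variant A 289/685 = 42.2%, Treatment 24/82 = 29.3% → Variant A
Power users: Variant A 67/86 = 77.9%, Treatment 515/760 = 67.8% → Variant A
New users: Variant A 268/373 = 71.8%, Treatment 104/166 = 62.7% → Variant A
Overall: Variant A 624/1144 = 54.5%, Treatment 643/1008 = 63.8% → Treatment
Variant A wins each user group but Treatment wins overall — the comparison reverses. Variant A's views skew toward returning users, which has a lower base rate.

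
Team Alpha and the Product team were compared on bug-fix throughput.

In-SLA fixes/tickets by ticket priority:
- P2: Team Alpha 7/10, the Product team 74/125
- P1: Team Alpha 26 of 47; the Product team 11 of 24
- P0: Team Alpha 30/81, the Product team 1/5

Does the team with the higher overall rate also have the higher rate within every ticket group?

P2: Team Alpha 7/10 = 70.0%, the Product team 74/125 = 59.2% → Team Alpha
P1: Team Alpha 26/47 = 55.3%, the Product team 11/24 = 45.8% → Team Alpha
P0: Team Alpha 30/81 = 37.0%, the Product team 1/5 = 20.0% → Team Alpha
Overall: Team Alpha 63/138 = 45.7%, the Product team 86/154 = 55.8% → the Product team
Team Alpha wins each ticket group but the Product team wins overall — the comparison reverses. Team Alpha's tickets skew toward P0, which has a lower base rate.

No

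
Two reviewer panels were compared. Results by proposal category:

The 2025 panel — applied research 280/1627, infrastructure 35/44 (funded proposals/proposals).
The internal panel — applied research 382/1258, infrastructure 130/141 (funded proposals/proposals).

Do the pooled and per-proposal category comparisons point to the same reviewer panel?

Yes

Applied research: the 2025 panel 280/1627 = 17.2%, the internal panel 382/1258 = 30.4% → the internal panel
Infrastructure: the 2025 panel 35/44 = 79.5%, the internal panel 130/141 = 92.2% → the internal panel
Overall: the 2025 panel 315/1671 = 18.9%, the internal panel 512/1399 = 36.6% → the internal panel
The internal panel wins overall and in every proposal group — no reversal.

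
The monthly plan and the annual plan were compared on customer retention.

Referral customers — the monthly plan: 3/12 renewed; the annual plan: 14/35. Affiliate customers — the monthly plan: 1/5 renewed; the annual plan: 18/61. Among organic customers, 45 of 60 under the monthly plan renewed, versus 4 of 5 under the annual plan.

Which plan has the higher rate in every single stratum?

the annual plan

Referral: the monthly plan 3/12 = 25.0%, the annual plan 14/35 = 40.0% → the annual plan
Affiliate: the monthly plan 1/5 = 20.0%, the annual plan 18/61 = 29.5% → the annual plan
Organic: the monthly plan 45/60 = 75.0%, the annual plan 4/5 = 80.0% → the annual plan
The annual plan has the higher rate in all 3 groups.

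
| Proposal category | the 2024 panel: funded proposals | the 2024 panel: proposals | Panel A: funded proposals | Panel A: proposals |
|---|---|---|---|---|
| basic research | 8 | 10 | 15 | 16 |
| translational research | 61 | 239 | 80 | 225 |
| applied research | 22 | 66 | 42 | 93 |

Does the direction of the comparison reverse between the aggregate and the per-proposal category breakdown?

Basic research: the 2024 panel 8/10 = 80.0%, Panel A 15/16 = 93.8% → Panel A
Translational research: the 2024 panel 61/239 = 25.5%, Panel A 80/225 = 35.6% → Panel A
Applied research: the 2024 panel 22/66 = 33.3%, Panel A 42/93 = 45.2% → Panel A
Overall: the 2024 panel 91/315 = 28.9%, Panel A 137/334 = 41.0% → Panel A
Panel A wins overall and in every proposal group — no reversal.

No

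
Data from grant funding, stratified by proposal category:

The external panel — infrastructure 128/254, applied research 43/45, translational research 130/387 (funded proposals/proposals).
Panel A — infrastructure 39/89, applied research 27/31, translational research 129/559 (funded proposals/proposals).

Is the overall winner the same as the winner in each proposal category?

Yes

Infrastructure: the external panel 128/254 = 50.4%, Panel A 39/89 = 43.8% → the external panel
Applied research: the external panel 43/45 = 95.6%, Panel A 27/31 = 87.1% → the external panel
Translational research: the external panel 130/387 = 33.6%, Panel A 129/559 = 23.1% → the external panel
Overall: the external panel 301/686 = 43.9%, Panel A 195/679 = 28.7% → the external panel
The external panel wins overall and in every proposal group — no reversal.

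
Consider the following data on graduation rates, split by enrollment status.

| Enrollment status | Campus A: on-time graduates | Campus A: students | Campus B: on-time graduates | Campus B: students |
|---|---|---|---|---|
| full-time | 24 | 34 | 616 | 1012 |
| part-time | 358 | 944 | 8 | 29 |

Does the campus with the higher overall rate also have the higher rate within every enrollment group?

Full-time: Campus A 24/34 = 70.6%, Campus B 616/1012 = 60.9% → Campus A
Part-time: Campus A 358/944 = 37.9%, Campus B 8/29 = 27.6% → Campus A
Overall: Campus A 382/978 = 39.1%, Campus B 624/1041 = 59.9% → Campus B
Campus A wins each enrollment group but Campus B wins overall — the comparison reverses. Campus A's students skew toward part-time, which has a lower base rate.

No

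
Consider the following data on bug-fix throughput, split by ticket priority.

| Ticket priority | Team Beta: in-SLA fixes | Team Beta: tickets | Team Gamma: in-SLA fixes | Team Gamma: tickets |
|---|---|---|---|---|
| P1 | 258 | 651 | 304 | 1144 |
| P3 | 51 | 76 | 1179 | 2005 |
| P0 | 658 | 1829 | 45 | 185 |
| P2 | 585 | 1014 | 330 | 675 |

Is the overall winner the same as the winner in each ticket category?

P1: Team Beta 258/651 = 39.6%, Team Gamma 304/1144 = 26.6% → Team Beta
P3: Team Beta 51/76 = 67.1%, Team Gamma 1179/2005 = 58.8% → Team Beta
P0: Team Beta 658/1829 = 36.0%, Team Gamma 45/185 = 24.3% → Team Beta
P2: Team Beta 585/1014 = 57.7%, Team Gamma 330/675 = 48.9% → Team Beta
Overall: Team Beta 1552/3570 = 43.5%, Team Gamma 1858/4009 = 46.3% → Team Gamma
Team Beta wins each ticket group but Team Gamma wins overall — the comparison reverses. Team Beta's tickets skew toward P0, which has a lower base rate.

No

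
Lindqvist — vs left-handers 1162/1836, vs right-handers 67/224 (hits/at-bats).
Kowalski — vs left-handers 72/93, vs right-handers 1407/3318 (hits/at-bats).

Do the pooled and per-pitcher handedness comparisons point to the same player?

No

Vs left-handers: Lindqvist 1162/1836 = 63.3%, Kowalski 72/93 = 77.4% → Kowalski
Vs right-handers: Lindqvist 67/224 = 29.9%, Kowalski 1407/3318 = 42.4% → Kowalski
Overall: Lindqvist 1229/2060 = 59.7%, Kowalski 1479/3411 = 43.4% → Lindqvist
Kowalski wins each pitcher group but Lindqvist wins overall — the comparison reverses. Kowalski's at-bats skew toward vs right-handers, which has a lower base rate.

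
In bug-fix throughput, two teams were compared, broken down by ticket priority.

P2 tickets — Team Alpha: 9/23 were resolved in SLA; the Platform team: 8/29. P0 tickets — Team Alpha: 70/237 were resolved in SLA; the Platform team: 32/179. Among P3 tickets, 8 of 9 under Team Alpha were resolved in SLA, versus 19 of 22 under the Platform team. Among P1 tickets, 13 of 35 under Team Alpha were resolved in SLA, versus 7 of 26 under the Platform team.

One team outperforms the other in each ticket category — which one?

Team Alpha

P2: Team Alpha 9/23 = 39.1%, the Platform team 8/29 = 27.6% → Team Alpha
P0: Team Alpha 70/237 = 29.5%, the Platform team 32/179 = 17.9% → Team Alpha
P3: Team Alpha 8/9 = 88.9%, the Platform team 19/22 = 86.4% → Team Alpha
P1: Team Alpha 13/35 = 37.1%, the Platform team 7/26 = 26.9% → Team Alpha
Team Alpha has the higher rate in all 4 groups.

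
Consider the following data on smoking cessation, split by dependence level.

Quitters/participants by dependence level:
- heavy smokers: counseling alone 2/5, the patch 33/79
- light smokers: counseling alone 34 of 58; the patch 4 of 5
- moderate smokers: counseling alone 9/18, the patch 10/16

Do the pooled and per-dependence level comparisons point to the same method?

No

Heavy smokers: counseling alone 2/5 = 40.0%, the patch 33/79 = 41.8% → the patch
Light smokers: counseling alone 34/58 = 58.6%, the patch 4/5 = 80.0% → the patch
Moderate smokers: counseling alone 9/18 = 50.0%, the patch 10/16 = 62.5% → the patch
Overall: counseling alone 45/81 = 55.6%, the patch 47/100 = 47.0% → counseling alone
The patch wins each dependence group but counseling alone wins overall — the comparison reverses. The patch's participants skew toward heavy smokers, which has a lower base rate.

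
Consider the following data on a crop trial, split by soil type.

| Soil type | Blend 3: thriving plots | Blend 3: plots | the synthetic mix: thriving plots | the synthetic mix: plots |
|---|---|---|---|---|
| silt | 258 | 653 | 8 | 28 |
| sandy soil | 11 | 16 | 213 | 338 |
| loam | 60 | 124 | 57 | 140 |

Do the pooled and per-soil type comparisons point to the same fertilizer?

No

Silt: Blend 3 258/653 = 39.5%, the synthetic mix 8/28 = 28.6% → Blend 3
Sandy soil: Blend 3 11/16 = 68.8%, the synthetic mix 213/338 = 63.0% → Blend 3
Loam: Blend 3 60/124 = 48.4%, the synthetic mix 57/140 = 40.7% → Blend 3
Overall: Blend 3 329/793 = 41.5%, the synthetic mix 278/506 = 54.9% → the synthetic mix
Blend 3 wins each soil group but the synthetic mix wins overall — the comparison reverses. Blend 3's plots skew toward silt, which has a lower base rate.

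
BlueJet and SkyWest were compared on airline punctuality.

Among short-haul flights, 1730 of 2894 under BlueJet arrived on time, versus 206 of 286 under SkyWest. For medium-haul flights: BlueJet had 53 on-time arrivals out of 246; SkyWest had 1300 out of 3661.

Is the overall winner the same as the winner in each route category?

Short-haul: BlueJet 1730/2894 = 59.8%, SkyWest 206/286 = 72.0% → SkyWest
Medium-haul: BlueJet 53/246 = 21.5%, SkyWest 1300/3661 = 35.5% → SkyWest
Overall: BlueJet 1783/3140 = 56.8%, SkyWest 1506/3947 = 38.2% → BlueJet
SkyWest wins each route group but BlueJet wins overall — the comparison reverses. SkyWest's flights skew toward medium-haul, which has a lower base rate.

No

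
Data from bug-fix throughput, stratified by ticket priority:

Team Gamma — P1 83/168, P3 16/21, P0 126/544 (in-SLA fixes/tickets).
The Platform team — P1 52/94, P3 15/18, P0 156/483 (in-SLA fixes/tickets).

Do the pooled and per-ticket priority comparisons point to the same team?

P1: Team Gamma 83/168 = 49.4%, the Platform team 52/94 = 55.3% → the Platform team
P3: Team Gamma 16/21 = 76.2%, the Platform team 15/18 = 83.3% → the Platform team
P0: Team Gamma 126/544 = 23.2%, the Platform team 156/483 = 32.3% → the Platform team
Overall: Team Gamma 225/733 = 30.7%, the Platform team 223/595 = 37.5% → the Platform team
The Platform team wins overall and in every ticket group — no reversal.

Yes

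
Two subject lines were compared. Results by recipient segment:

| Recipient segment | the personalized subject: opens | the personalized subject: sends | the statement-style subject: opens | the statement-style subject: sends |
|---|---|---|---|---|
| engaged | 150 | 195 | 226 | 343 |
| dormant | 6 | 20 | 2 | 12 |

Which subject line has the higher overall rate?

the personalized subject

Engaged: the personalized subject 150/195 = 76.9%, the statement-style subject 226/343 = 65.9% → the personalized subject
Dormant: the personalized subject 6/20 = 30.0%, the statement-style subject 2/12 = 16.7% → the personalized subject
Overall: the personalized subject 156/215 = 72.6%, the statement-style subject 228/355 = 64.2% → the personalized subject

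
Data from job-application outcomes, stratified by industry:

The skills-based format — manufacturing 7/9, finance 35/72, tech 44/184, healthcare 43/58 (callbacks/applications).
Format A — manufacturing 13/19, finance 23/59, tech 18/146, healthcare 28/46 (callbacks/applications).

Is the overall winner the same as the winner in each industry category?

Manufacturing: the skills-based format 7/9 = 77.8%, Format A 13/19 = 68.4% → the skills-based format
Finance: the skills-based format 35/72 = 48.6%, Format A 23/59 = 39.0% → the skills-based format
Tech: the skills-based format 44/184 = 23.9%, Format A 18/146 = 12.3% → the skills-based format
Healthcare: the skills-based format 43/58 = 74.1%, Format A 28/46 = 60.9% → the skills-based format
Overall: the skills-based format 129/323 = 39.9%, Format A 82/270 = 30.4% → the skills-based format
The skills-based format wins overall and in every industry group — no reversal.

Yes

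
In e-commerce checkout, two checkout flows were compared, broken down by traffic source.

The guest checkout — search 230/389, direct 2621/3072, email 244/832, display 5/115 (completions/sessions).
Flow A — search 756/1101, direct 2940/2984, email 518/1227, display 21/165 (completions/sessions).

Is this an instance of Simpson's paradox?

Search: the guest checkout 230/389 = 59.1%, Flow A 756/1101 = 68.7% → Flow A
Direct: the guest checkout 2621/3072 = 85.3%, Flow A 2940/2984 = 98.5% → Flow A
Email: the guest checkout 244/832 = 29.3%, Flow A 518/1227 = 42.2% → Flow A
Display: the guest checkout 5/115 = 4.3%, Flow A 21/165 = 12.7% → Flow A
Overall: the guest checkout 3100/4408 = 70.3%, Flow A 4235/5477 = 77.3% → Flow A
Flow A wins overall and in every traffic group — no reversal.

No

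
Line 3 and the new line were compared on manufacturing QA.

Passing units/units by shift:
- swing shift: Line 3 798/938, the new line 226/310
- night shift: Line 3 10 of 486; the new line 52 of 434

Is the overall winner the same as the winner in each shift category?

Swing shift: Line 3 798/938 = 85.1%, the new line 226/310 = 72.9% → Line 3
Night shift: Line 3 10/486 = 2.1%, the new line 52/434 = 12.0% → the new line
Overall: Line 3 808/1424 = 56.7%, the new line 278/744 = 37.4% → Line 3
Neither sweeps: Line 3 wins 1 of 2 groups, the new line wins 1. Line 3 wins overall but not every group — no Simpson reversal.

No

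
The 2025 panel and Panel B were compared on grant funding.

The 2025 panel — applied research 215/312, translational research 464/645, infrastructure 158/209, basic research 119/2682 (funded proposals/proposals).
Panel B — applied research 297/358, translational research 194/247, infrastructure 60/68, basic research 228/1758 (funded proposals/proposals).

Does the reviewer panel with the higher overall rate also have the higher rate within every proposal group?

Applied research: the 2025 panel 215/312 = 68.9%, Panel B 297/358 = 83.0% → Panel B
Translational research: the 2025 panel 464/645 = 71.9%, Panel B 194/247 = 78.5% → Panel B
Infrastructure: the 2025 panel 158/209 = 75.6%, Panel B 60/68 = 88.2% → Panel B
Basic research: the 2025 panel 119/2682 = 4.4%, Panel B 228/1758 = 13.0% → Panel B
Overall: the 2025 panel 956/3848 = 24.8%, Panel B 779/2431 = 32.0% → Panel B
Panel B wins overall and in every proposal group — no reversal.

Yes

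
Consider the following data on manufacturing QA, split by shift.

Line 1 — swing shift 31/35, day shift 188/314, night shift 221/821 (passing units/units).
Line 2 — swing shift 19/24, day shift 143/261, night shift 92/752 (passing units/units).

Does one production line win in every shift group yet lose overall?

Swing shift: Line 1 31/35 = 88.6%, Line 2 19/24 = 79.2% → Line 1
Day shift: Line 1 188/314 = 59.9%, Line 2 143/261 = 54.8% → Line 1
Night shift: Line 1 221/821 = 26.9%, Line 2 92/752 = 12.2% → Line 1
Overall: Line 1 440/1170 = 37.6%, Line 2 254/1037 = 24.5% → Line 1
Line 1 wins overall and in every shift group — no reversal.

No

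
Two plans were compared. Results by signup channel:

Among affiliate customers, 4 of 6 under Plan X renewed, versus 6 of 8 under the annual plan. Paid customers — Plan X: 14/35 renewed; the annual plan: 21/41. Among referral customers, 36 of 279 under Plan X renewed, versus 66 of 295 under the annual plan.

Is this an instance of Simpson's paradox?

No

Affiliate: Plan X 4/6 = 66.7%, the annual plan 6/8 = 75.0% → the annual plan
Paid: Plan X 14/35 = 40.0%, the annual plan 21/41 = 51.2% → the annual plan
Referral: Plan X 36/279 = 12.9%, the annual plan 66/295 = 22.4% → the annual plan
Overall: Plan X 54/320 = 16.9%, the annual plan 93/344 = 27.0% → the annual plan
The annual plan wins overall and in every signup group — no reversal.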